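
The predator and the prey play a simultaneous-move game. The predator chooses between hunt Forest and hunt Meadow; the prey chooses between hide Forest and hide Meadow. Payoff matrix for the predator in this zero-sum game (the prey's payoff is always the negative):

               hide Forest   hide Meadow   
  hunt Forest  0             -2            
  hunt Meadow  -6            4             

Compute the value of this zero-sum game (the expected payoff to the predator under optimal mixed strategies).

For the predator to be willing to mix, the predator must be indifferent between hunt Forest and hunt Meadow, which pins down the prey's mix.
  the predator's payoff from hunt Forest: q·0 + (1−q)·(-2) = 2q - 2
  the predator's payoff from hunt Meadow: q·(-6) + (1−q)·4 = -10q + 4
  2q - 2 = -10q + 4  ⇒  12q = 6  ⇒  q = 1/2.
The value is the predator's expected payoff against this mix (using hunt Forest): (1/2)·0 + (1/2)·(-2) = -1.

v = -1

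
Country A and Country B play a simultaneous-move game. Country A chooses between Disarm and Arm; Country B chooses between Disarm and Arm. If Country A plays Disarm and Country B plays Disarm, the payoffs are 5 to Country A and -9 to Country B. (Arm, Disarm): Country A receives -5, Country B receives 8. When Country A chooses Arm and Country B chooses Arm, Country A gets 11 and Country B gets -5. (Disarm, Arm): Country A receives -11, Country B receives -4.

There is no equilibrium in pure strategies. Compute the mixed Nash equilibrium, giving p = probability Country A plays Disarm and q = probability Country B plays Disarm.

p = 13/18, q = 11/16

In a mixed equilibrium Country B is indifferent between Disarm and Arm; this condition fixes p.
  Country B's expected payoff from Disarm: p·(-9) + (1−p)·8 = -17p + 8
  Country B's expected payoff from Arm: p·(-4) + (1−p)·(-5) = p - 5
  -17p + 8 = p - 5  ⇒  -18p = -13  ⇒  p = 13/18.
Country B's mix must leave Country A indifferent between Disarm and Arm.
  Country A's expected payoff from Disarm: q·5 + (1−q)·(-11) = 16q - 11
  Country A's expected payoff from Arm: q·(-5) + (1−q)·11 = -16q + 11
  16q - 11 = -16q + 11  ⇒  32q = 22  ⇒  q = 11/16.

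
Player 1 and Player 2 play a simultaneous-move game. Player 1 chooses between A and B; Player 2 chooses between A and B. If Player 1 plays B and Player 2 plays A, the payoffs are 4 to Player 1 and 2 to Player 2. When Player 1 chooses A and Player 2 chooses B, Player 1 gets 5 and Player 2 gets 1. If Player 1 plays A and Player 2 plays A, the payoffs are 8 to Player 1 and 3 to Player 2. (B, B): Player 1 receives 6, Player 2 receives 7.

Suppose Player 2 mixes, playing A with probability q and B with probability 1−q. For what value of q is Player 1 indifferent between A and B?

Set Player 1's expected payoff from A equal to that from B:
  Player 1's payoff from A: q·8 + (1−q)·5 = 3q + 5
  Player 1's payoff from B: q·4 + (1−q)·6 = -2q + 6
  3q + 5 = -2q + 6  ⇒  5q = 1  ⇒  q = 1/5.

q = 1/5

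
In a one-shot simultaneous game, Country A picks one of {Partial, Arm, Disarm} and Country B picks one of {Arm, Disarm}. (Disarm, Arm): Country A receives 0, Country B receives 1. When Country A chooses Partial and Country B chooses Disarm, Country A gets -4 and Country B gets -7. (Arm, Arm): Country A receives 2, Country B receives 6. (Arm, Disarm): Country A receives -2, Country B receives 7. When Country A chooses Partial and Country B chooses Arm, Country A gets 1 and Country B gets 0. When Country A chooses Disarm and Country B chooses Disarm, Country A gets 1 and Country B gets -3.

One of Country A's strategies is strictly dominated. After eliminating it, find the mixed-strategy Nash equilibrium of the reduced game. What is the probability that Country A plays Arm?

p = 4/5

Country A's strategy Partial is strictly dominated by Arm: 2 > 1 and -2 > -4. Eliminate Partial.
Country A's mix must leave Country B indifferent between Arm and Disarm.
  Country B's payoff to Arm: p·6 + (1−p)·1 = 5p + 1
  Country B's payoff to Disarm: p·7 + (1−p)·(-3) = 10p - 3
  5p + 1 = 10p - 3  ⇒  -5p = -4  ⇒  p = 4/5.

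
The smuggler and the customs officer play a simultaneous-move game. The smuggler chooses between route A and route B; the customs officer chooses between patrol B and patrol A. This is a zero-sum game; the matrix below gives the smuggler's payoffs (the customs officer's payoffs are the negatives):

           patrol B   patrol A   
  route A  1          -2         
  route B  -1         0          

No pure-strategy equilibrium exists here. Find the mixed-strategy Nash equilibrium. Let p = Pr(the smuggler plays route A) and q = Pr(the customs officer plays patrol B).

In a mixed equilibrium the customs officer is indifferent between patrol B and patrol A; this condition fixes p.
  the customs officer's payoff to patrol B: p·(-1) + (1−p)·1 = -2p + 1
  the customs officer's payoff to patrol A: p·2 + (1−p)·0 = 2p
  -2p + 1 = 2p  ⇒  -4p = -1  ⇒  p = 1/4.
The customs officer's mix must leave the smuggler indifferent between route A and route B.
  the smuggler's payoff from route A: q·1 + (1−q)·(-2) = 3q - 2
  the smuggler's payoff from route B: q·(-1) + (1−q)·0 = -q
  3q - 2 = -q  ⇒  4q = 2  ⇒  q = 1/2.

p = 1/4, q = 1/2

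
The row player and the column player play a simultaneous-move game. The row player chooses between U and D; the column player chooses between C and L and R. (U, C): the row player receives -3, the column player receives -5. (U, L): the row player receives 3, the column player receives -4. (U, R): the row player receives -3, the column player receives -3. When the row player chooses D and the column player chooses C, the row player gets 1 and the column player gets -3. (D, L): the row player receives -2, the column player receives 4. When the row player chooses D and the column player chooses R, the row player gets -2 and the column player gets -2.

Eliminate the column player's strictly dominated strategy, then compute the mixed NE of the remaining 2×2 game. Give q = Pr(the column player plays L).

q = 1/6

The column player's strategy C is strictly dominated by R: -3 > -5 and -2 > -3. Eliminate C.
The column player's mix must leave the row player indifferent between U and D.
  the row player's payoff to U: q·3 + (1−q)·(-3) = 6q - 3
  the row player's payoff to D: q·(-2) + (1−q)·(-2) = -2
  6q - 3 = -2  ⇒  6q = 1  ⇒  q = 1/6.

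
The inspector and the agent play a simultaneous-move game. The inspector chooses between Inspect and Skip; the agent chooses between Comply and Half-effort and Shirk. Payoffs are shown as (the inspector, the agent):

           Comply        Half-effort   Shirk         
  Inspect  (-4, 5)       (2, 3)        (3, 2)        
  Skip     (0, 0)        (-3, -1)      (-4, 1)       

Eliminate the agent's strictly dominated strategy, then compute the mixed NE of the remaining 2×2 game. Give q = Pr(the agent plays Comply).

q = 7/11

The agent's strategy Half-effort is strictly dominated by Comply: 5 > 3 and 0 > -1. Eliminate Half-effort.
Set the inspector's expected payoff from Inspect equal to that from Skip:
  the inspector's payoff to Inspect: q·(-4) + (1−q)·3 = -7q + 3
  the inspector's payoff to Skip: q·0 + (1−q)·(-4) = 4q - 4
  -7q + 3 = 4q - 4  ⇒  -11q = -7  ⇒  q = 7/11.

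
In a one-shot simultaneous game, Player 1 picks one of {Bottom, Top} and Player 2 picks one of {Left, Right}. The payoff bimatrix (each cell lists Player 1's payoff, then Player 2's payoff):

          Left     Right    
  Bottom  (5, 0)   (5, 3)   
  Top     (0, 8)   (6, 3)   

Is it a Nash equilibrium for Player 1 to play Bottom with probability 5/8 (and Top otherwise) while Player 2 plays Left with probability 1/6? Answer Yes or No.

Yes

Check Player 2's indifference given Player 1's mix p = 5/8:
  payoff from Left = 3; payoff from Right = 3 — equal.
Check Player 1's indifference given Player 2's mix q = 1/6:
  payoff from Bottom = 5; payoff from Top = 5 — equal.
Both players are indifferent, so neither can profitably deviate.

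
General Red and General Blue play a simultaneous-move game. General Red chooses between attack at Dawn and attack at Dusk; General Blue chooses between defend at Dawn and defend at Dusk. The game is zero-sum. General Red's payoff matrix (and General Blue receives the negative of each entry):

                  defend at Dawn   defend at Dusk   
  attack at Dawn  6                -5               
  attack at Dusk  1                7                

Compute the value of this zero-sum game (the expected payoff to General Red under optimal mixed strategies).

v = 47/17

Set General Red's expected payoff from attack at Dawn equal to that from attack at Dusk:
  General Red's payoff from attack at Dawn: q·6 + (1−q)·(-5) = 11q - 5
  General Red's payoff from attack at Dusk: q·1 + (1−q)·7 = -6q + 7
  11q - 5 = -6q + 7  ⇒  17q = 12  ⇒  q = 12/17.
The value is General Red's expected payoff against this mix (using attack at Dawn): (12/17)·6 + (5/17)·(-5) = 47/17.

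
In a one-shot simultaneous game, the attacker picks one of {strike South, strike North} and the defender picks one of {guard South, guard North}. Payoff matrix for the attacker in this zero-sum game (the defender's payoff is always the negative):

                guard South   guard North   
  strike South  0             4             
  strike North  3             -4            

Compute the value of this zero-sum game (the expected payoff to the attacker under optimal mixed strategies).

v = 12/11

In a mixed equilibrium the attacker is indifferent between strike South and strike North; this condition fixes q.
  the attacker's payoff to strike South: q·0 + (1−q)·4 = -4q + 4
  the attacker's payoff to strike North: q·3 + (1−q)·(-4) = 7q - 4
  -4q + 4 = 7q - 4  ⇒  -11q = -8  ⇒  q = 8/11.
The value is the attacker's expected payoff against this mix (using strike South): (8/11)·0 + (3/11)·4 = 12/11.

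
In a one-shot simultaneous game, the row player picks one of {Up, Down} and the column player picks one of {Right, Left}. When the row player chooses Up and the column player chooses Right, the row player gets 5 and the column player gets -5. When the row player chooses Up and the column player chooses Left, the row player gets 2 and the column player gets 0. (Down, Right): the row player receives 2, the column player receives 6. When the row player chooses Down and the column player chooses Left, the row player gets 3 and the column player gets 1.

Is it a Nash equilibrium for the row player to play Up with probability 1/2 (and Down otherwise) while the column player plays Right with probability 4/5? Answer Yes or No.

Given the column player's mix q = 4/5, the row player's payoff from Up is 22/5 but from Down is 11/5. The row player strictly prefers Up, so the row player would not mix.
So the proposed profile is not a Nash equilibrium.

No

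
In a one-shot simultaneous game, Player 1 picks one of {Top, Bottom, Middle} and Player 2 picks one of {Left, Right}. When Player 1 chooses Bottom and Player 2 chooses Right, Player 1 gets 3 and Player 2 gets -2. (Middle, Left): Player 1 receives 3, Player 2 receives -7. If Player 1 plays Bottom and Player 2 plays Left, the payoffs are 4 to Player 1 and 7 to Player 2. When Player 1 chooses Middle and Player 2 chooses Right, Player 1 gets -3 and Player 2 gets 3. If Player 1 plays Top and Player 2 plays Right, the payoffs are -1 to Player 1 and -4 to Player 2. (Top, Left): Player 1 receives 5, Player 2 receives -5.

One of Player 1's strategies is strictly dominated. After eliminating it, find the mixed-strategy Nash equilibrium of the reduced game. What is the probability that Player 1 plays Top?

p = 9/10

Player 1's strategy Middle is strictly dominated by Top: 5 > 3 and -1 > -3. Eliminate Middle.
Player 1's mix must leave Player 2 indifferent between Left and Right.
  Player 2's payoff to Left: p·(-5) + (1−p)·7 = -12p + 7
  Player 2's payoff to Right: p·(-4) + (1−p)·(-2) = -2p - 2
  -12p + 7 = -2p - 2  ⇒  -10p = -9  ⇒  p = 9/10.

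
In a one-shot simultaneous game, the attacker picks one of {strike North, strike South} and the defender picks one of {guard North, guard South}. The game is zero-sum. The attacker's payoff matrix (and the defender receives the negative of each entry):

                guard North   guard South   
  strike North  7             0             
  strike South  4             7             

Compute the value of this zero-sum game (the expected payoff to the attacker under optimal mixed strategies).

v = 49/10

The attacker's indifference between strike North and strike South determines the defender's mixing probability q:
  the attacker's payoff to strike North: q·7 + (1−q)·0 = 7q
  the attacker's payoff to strike South: q·4 + (1−q)·7 = -3q + 7
  7q = -3q + 7  ⇒  10q = 7  ⇒  q = 7/10.
The value is the attacker's expected payoff against this mix (using strike North): (7/10)·7 + (3/10)·0 = 49/10.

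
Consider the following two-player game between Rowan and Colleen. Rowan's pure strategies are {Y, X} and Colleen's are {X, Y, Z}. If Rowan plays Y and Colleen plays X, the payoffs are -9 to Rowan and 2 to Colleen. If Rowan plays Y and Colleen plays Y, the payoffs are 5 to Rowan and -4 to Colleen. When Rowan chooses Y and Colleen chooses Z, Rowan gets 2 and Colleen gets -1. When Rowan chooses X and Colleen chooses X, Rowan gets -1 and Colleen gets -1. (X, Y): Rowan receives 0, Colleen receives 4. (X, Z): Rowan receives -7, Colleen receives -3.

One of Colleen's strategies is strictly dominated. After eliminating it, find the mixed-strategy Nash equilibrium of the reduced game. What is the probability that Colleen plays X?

Colleen's strategy Z is strictly dominated by X: 2 > -1 and -1 > -3. Eliminate Z.
Colleen's mix must leave Rowan indifferent between Y and X.
  Rowan's payoff to Y: q·(-9) + (1−q)·5 = -14q + 5
  Rowan's payoff to X: q·(-1) + (1−q)·0 = -q
  -14q + 5 = -q  ⇒  -13q = -5  ⇒  q = 5/13.

q = 5/13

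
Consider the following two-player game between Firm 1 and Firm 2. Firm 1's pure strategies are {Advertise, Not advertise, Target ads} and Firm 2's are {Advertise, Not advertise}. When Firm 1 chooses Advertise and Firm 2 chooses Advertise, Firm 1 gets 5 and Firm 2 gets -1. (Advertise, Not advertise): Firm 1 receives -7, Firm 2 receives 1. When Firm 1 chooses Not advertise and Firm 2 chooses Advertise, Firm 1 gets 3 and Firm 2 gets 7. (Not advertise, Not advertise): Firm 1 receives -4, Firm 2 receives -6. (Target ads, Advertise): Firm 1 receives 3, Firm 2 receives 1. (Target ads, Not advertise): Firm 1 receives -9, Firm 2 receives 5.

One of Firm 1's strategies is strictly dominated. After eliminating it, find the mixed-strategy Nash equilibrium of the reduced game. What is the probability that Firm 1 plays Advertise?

p = 13/15

Firm 1's strategy Target ads is strictly dominated by Advertise: 5 > 3 and -7 > -9. Eliminate Target ads.
Set Firm 2's expected payoff from Advertise equal to that from Not advertise:
  Firm 2's payoff from Advertise: p·(-1) + (1−p)·7 = -8p + 7
  Firm 2's payoff from Not advertise: p·1 + (1−p)·(-6) = 7p - 6
  -8p + 7 = 7p - 6  ⇒  -15p = -13  ⇒  p = 13/15.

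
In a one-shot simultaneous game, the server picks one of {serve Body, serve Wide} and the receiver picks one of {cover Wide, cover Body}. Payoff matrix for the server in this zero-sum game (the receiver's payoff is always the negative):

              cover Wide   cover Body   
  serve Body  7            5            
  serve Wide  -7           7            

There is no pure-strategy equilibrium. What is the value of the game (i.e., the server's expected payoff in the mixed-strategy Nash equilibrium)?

v = 21/4

The server's indifference between serve Body and serve Wide determines the receiver's mixing probability q:
  the server's expected payoff from serve Body: q·7 + (1−q)·5 = 2q + 5
  the server's expected payoff from serve Wide: q·(-7) + (1−q)·7 = -14q + 7
  2q + 5 = -14q + 7  ⇒  16q = 2  ⇒  q = 1/8.
The value is the server's expected payoff against this mix (using serve Body): (1/8)·7 + (7/8)·5 = 21/4.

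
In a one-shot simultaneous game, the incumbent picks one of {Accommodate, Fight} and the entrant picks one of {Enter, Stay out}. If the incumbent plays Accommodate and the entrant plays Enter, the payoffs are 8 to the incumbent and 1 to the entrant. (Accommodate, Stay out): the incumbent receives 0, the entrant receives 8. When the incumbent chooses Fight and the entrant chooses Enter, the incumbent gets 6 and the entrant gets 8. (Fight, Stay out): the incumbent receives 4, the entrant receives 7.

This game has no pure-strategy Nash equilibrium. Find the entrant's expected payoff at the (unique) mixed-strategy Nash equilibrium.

57/8

The incumbent's mix must leave the entrant indifferent between Enter and Stay out.
  the entrant's expected payoff from Enter: p·1 + (1−p)·8 = -7p + 8
  the entrant's expected payoff from Stay out: p·8 + (1−p)·7 = p + 7
  -7p + 8 = p + 7  ⇒  -8p = -1  ⇒  p = 1/8.
At equilibrium the entrant is indifferent across columns, so the entrant's payoff equals the payoff from Enter: (1/8)·1 + (7/8)·8 = 57/8.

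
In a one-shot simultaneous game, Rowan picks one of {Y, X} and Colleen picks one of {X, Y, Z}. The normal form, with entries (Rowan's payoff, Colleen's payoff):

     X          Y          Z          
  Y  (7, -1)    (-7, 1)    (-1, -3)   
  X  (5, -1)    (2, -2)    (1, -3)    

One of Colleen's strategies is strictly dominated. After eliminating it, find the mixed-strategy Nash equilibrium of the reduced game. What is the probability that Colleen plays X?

Colleen's strategy Z is strictly dominated by X: -1 > -3 and -1 > -3. Eliminate Z.
Set Rowan's expected payoff from Y equal to that from X:
  Rowan's payoff from Y: q·7 + (1−q)·(-7) = 14q - 7
  Rowan's payoff from X: q·5 + (1−q)·2 = 3q + 2
  14q - 7 = 3q + 2  ⇒  11q = 9  ⇒  q = 9/11.

q = 9/11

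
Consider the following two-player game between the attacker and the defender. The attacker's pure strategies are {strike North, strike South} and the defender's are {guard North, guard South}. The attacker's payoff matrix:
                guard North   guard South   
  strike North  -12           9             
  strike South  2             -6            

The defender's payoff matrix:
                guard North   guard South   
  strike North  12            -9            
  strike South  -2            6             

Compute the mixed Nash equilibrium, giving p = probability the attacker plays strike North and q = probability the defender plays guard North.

p = 8/29, q = 15/29

In a mixed equilibrium the defender is indifferent between guard North and guard South; this condition fixes p.
  the defender's payoff to guard North: p·12 + (1−p)·(-2) = 14p - 2
  the defender's payoff to guard South: p·(-9) + (1−p)·6 = -15p + 6
  14p - 2 = -15p + 6  ⇒  29p = 8  ⇒  p = 8/29.
In a mixed equilibrium the attacker is indifferent between strike North and strike South; this condition fixes q.
  the attacker's expected payoff from strike North: q·(-12) + (1−q)·9 = -21q + 9
  the attacker's expected payoff from strike South: q·2 + (1−q)·(-6) = 8q - 6
  -21q + 9 = 8q - 6  ⇒  -29q = -15  ⇒  q = 15/29.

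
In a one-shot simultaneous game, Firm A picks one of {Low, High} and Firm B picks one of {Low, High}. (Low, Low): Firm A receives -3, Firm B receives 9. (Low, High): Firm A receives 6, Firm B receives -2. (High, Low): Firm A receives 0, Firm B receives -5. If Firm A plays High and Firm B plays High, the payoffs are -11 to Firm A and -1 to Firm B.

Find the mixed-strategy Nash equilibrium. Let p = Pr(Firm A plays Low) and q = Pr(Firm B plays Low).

p = 4/15, q = 17/20

In a mixed equilibrium Firm B is indifferent between Low and High; this condition fixes p.
  Firm B's payoff from Low: p·9 + (1−p)·(-5) = 14p - 5
  Firm B's payoff from High: p·(-2) + (1−p)·(-1) = -p - 1
  14p - 5 = -p - 1  ⇒  15p = 4  ⇒  p = 4/15.
Firm A's indifference between Low and High determines Firm B's mixing probability q:
  Firm A's expected payoff from Low: q·(-3) + (1−q)·6 = -9q + 6
  Firm A's expected payoff from High: q·0 + (1−q)·(-11) = 11q - 11
  -9q + 6 = 11q - 11  ⇒  -20q = -17  ⇒  q = 17/20.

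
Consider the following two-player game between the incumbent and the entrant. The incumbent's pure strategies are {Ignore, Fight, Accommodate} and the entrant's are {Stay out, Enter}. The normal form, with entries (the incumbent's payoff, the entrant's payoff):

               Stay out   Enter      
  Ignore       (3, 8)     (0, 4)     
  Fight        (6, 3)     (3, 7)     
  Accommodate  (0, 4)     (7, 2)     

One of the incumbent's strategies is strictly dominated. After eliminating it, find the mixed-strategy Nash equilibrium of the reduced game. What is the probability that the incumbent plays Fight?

p = 1/3

The incumbent's strategy Ignore is strictly dominated by Fight: 6 > 3 and 3 > 0. Eliminate Ignore.
For the entrant to be willing to mix, the entrant must be indifferent between Stay out and Enter, which pins down the incumbent's mix.
  the entrant's payoff to Stay out: p·3 + (1−p)·4 = -p + 4
  the entrant's payoff to Enter: p·7 + (1−p)·2 = 5p + 2
  -p + 4 = 5p + 2  ⇒  -6p = -2  ⇒  p = 1/3.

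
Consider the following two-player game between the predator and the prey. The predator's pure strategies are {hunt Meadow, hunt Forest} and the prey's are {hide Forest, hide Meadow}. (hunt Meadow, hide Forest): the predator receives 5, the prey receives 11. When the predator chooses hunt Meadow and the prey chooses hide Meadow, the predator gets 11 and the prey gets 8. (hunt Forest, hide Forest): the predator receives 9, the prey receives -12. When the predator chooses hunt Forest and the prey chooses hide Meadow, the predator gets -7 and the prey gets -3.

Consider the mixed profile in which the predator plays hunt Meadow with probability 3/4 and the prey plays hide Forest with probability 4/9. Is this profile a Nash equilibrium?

No

Given the prey's mix q = 4/9, the predator's payoff from hunt Meadow is 25/3 but from hunt Forest is 1/9. The predator strictly prefers hunt Meadow, so the predator would not mix.
So the proposed profile is not a Nash equilibrium.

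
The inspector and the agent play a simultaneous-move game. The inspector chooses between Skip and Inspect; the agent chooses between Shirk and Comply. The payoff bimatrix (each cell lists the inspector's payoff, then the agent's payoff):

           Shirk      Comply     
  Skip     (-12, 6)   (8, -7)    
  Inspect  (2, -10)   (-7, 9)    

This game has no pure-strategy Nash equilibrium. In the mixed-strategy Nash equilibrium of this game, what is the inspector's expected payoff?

-68/29

In a mixed equilibrium the inspector is indifferent between Skip and Inspect; this condition fixes q.
  the inspector's expected payoff from Skip: q·(-12) + (1−q)·8 = -20q + 8
  the inspector's expected payoff from Inspect: q·2 + (1−q)·(-7) = 9q - 7
  -20q + 8 = 9q - 7  ⇒  -29q = -15  ⇒  q = 15/29.
At equilibrium the inspector is indifferent across rows, so the inspector's payoff equals the payoff from Skip: (15/29)·(-12) + (14/29)·8 = -68/29.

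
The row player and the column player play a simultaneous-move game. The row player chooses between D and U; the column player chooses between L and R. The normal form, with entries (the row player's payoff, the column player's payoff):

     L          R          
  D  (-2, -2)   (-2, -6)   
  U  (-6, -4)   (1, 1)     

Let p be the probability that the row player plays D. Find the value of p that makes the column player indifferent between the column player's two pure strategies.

The column player's indifference between L and R determines the row player's mixing probability p:
  the column player's payoff from L: p·(-2) + (1−p)·(-4) = 2p - 4
  the column player's payoff from R: p·(-6) + (1−p)·1 = -7p + 1
  2p - 4 = -7p + 1  ⇒  9p = 5  ⇒  p = 5/9.

p = 5/9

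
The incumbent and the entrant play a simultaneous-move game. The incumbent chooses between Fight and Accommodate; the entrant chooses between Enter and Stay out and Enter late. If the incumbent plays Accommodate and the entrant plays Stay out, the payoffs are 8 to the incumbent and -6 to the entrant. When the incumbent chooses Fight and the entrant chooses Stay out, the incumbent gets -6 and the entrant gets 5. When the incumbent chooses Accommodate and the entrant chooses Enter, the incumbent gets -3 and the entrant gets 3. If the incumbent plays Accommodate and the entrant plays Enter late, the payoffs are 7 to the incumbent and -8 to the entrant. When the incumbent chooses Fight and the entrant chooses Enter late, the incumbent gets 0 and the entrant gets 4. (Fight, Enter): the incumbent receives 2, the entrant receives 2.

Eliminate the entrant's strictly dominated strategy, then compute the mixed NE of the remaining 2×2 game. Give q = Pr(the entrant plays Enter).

The entrant's strategy Enter late is strictly dominated by Stay out: 5 > 4 and -6 > -8. Eliminate Enter late.
Set the incumbent's expected payoff from Fight equal to that from Accommodate:
  the incumbent's payoff to Fight: q·2 + (1−q)·(-6) = 8q - 6
  the incumbent's payoff to Accommodate: q·(-3) + (1−q)·8 = -11q + 8
  8q - 6 = -11q + 8  ⇒  19q = 14  ⇒  q = 14/19.

q = 14/19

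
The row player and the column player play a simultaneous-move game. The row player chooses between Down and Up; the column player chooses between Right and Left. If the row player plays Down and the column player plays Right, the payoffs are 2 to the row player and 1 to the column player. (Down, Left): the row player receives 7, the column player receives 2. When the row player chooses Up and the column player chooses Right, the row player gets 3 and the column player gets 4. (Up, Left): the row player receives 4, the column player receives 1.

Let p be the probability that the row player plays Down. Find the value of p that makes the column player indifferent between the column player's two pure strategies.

p = 3/4

In a mixed equilibrium the column player is indifferent between Right and Left; this condition fixes p.
  the column player's payoff from Right: p·1 + (1−p)·4 = -3p + 4
  the column player's payoff from Left: p·2 + (1−p)·1 = p + 1
  -3p + 4 = p + 1  ⇒  -4p = -3  ⇒  p = 3/4.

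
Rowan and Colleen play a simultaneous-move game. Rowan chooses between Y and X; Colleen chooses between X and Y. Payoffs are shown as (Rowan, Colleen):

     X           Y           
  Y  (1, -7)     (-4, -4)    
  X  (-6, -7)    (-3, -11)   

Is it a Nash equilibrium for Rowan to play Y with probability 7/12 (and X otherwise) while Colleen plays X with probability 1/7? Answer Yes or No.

Given Rowan's mix p = 7/12, Colleen's payoff from X is -7 but from Y is -83/12. Colleen strictly prefers Y, so Colleen would not mix.
So the proposed profile is not a Nash equilibrium.

No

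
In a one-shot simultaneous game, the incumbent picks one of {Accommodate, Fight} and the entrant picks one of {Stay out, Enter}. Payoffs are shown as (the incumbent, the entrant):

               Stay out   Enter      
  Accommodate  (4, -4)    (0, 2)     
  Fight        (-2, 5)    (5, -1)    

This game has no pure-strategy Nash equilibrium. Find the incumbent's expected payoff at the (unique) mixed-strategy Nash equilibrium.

20/11

In a mixed equilibrium the incumbent is indifferent between Accommodate and Fight; this condition fixes q.
  the incumbent's expected payoff from Accommodate: q·4 + (1−q)·0 = 4q
  the incumbent's expected payoff from Fight: q·(-2) + (1−q)·5 = -7q + 5
  4q = -7q + 5  ⇒  11q = 5  ⇒  q = 5/11.
At equilibrium the incumbent is indifferent across rows, so the incumbent's payoff equals the payoff from Accommodate: (5/11)·4 + (6/11)·0 = 20/11.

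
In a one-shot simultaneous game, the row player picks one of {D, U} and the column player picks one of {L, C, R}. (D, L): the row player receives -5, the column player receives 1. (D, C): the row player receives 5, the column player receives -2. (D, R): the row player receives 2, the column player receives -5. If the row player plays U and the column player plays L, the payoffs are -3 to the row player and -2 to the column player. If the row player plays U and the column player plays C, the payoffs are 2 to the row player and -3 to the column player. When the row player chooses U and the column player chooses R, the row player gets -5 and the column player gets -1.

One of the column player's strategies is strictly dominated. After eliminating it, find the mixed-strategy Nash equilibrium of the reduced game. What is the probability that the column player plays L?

The column player's strategy C is strictly dominated by L: 1 > -2 and -2 > -3. Eliminate C.
In a mixed equilibrium the row player is indifferent between D and U; this condition fixes q.
  the row player's payoff from D: q·(-5) + (1−q)·2 = -7q + 2
  the row player's payoff from U: q·(-3) + (1−q)·(-5) = 2q - 5
  -7q + 2 = 2q - 5  ⇒  -9q = -7  ⇒  q = 7/9.

q = 7/9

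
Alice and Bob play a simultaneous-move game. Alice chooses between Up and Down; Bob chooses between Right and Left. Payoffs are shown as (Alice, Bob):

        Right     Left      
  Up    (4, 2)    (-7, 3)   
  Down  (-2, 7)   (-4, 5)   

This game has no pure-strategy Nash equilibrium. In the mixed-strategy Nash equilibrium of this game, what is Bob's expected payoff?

11/3

For Bob to be willing to mix, Bob must be indifferent between Right and Left, which pins down Alice's mix.
  Bob's payoff from Right: p·2 + (1−p)·7 = -5p + 7
  Bob's payoff from Left: p·3 + (1−p)·5 = -2p + 5
  -5p + 7 = -2p + 5  ⇒  -3p = -2  ⇒  p = 2/3.
At equilibrium Bob is indifferent across columns, so Bob's payoff equals the payoff from Right: (2/3)·2 + (1/3)·7 = 11/3.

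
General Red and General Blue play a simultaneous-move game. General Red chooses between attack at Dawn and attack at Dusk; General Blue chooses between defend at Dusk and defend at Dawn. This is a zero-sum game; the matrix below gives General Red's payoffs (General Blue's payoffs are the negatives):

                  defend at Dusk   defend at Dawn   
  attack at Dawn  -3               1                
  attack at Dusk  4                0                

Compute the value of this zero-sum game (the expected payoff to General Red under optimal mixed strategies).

For General Red to be willing to mix, General Red must be indifferent between attack at Dawn and attack at Dusk, which pins down General Blue's mix.
  General Red's expected payoff from attack at Dawn: q·(-3) + (1−q)·1 = -4q + 1
  General Red's expected payoff from attack at Dusk: q·4 + (1−q)·0 = 4q
  -4q + 1 = 4q  ⇒  -8q = -1  ⇒  q = 1/8.
The value is General Red's expected payoff against this mix (using attack at Dawn): (1/8)·(-3) + (7/8)·1 = 1/2.

v = 1/2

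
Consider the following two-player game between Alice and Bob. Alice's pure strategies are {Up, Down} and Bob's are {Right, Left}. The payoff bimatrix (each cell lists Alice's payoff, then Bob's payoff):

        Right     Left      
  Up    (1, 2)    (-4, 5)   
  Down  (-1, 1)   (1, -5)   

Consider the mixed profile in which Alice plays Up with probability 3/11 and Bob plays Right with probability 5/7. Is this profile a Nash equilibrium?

No

Given Alice's mix p = 3/11, Bob's payoff from Right is 14/11 but from Left is -25/11. Bob strictly prefers Right, so Bob would not mix.
So the proposed profile is not a Nash equilibrium.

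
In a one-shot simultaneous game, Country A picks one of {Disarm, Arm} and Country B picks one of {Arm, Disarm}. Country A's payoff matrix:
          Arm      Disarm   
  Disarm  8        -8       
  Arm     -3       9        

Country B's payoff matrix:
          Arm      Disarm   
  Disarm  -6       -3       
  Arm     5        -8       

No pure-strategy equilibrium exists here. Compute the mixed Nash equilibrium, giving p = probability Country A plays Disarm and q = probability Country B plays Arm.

In a mixed equilibrium Country B is indifferent between Arm and Disarm; this condition fixes p.
  Country B's payoff to Arm: p·(-6) + (1−p)·5 = -11p + 5
  Country B's payoff to Disarm: p·(-3) + (1−p)·(-8) = 5p - 8
  -11p + 5 = 5p - 8  ⇒  -16p = -13  ⇒  p = 13/16.
For Country A to be willing to mix, Country A must be indifferent between Disarm and Arm, which pins down Country B's mix.
  Country A's payoff to Disarm: q·8 + (1−q)·(-8) = 16q - 8
  Country A's payoff to Arm: q·(-3) + (1−q)·9 = -12q + 9
  16q - 8 = -12q + 9  ⇒  28q = 17  ⇒  q = 17/28.

p = 13/16, q = 17/28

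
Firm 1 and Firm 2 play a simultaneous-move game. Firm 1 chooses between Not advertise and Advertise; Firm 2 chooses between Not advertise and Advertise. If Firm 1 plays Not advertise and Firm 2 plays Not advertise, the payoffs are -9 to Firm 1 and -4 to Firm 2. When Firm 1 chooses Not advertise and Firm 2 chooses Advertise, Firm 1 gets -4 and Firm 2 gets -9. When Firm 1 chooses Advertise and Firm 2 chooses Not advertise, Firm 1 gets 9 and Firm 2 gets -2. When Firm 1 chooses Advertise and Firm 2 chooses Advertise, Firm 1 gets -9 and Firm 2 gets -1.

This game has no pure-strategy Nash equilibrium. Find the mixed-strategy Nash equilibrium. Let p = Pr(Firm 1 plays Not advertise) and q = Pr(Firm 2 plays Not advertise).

Firm 1's mix must leave Firm 2 indifferent between Not advertise and Advertise.
  Firm 2's expected payoff from Not advertise: p·(-4) + (1−p)·(-2) = -2p - 2
  Firm 2's expected payoff from Advertise: p·(-9) + (1−p)·(-1) = -8p - 1
  -2p - 2 = -8p - 1  ⇒  6p = 1  ⇒  p = 1/6.
Firm 1's indifference between Not advertise and Advertise determines Firm 2's mixing probability q:
  Firm 1's payoff from Not advertise: q·(-9) + (1−q)·(-4) = -5q - 4
  Firm 1's payoff from Advertise: q·9 + (1−q)·(-9) = 18q - 9
  -5q - 4 = 18q - 9  ⇒  -23q = -5  ⇒  q = 5/23.

p = 1/6, q = 5/23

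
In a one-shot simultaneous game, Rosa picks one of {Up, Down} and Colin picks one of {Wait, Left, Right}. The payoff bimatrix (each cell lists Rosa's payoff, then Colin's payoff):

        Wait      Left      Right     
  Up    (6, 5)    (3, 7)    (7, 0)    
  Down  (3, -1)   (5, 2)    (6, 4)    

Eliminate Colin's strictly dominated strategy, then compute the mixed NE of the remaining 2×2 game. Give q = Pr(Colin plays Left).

q = 1/3

Colin's strategy Wait is strictly dominated by Left: 7 > 5 and 2 > -1. Eliminate Wait.
In a mixed equilibrium Rosa is indifferent between Up and Down; this condition fixes q.
  Rosa's payoff to Up: q·3 + (1−q)·7 = -4q + 7
  Rosa's payoff to Down: q·5 + (1−q)·6 = -q + 6
  -4q + 7 = -q + 6  ⇒  -3q = -1  ⇒  q = 1/3.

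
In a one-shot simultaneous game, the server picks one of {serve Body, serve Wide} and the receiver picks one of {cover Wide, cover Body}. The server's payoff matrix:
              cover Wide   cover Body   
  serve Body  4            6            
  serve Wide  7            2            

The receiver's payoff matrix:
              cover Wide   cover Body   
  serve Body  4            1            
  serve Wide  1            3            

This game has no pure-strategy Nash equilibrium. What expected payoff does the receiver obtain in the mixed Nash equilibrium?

11/5

The receiver's indifference between cover Wide and cover Body determines the server's mixing probability p:
  the receiver's expected payoff from cover Wide: p·4 + (1−p)·1 = 3p + 1
  the receiver's expected payoff from cover Body: p·1 + (1−p)·3 = -2p + 3
  3p + 1 = -2p + 3  ⇒  5p = 2  ⇒  p = 2/5.
At equilibrium the receiver is indifferent across columns, so the receiver's payoff equals the payoff from cover Wide: (2/5)·4 + (3/5)·1 = 11/5.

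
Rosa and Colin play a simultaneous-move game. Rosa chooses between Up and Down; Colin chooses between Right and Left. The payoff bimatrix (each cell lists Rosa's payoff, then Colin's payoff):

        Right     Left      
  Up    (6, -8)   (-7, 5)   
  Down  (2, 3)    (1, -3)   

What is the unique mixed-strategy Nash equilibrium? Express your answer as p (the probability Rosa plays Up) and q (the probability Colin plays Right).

Rosa's mix must leave Colin indifferent between Right and Left.
  Colin's payoff to Right: p·(-8) + (1−p)·3 = -11p + 3
  Colin's payoff to Left: p·5 + (1−p)·(-3) = 8p - 3
  -11p + 3 = 8p - 3  ⇒  -19p = -6  ⇒  p = 6/19.
Colin's mix must leave Rosa indifferent between Up and Down.
  Rosa's payoff from Up: q·6 + (1−q)·(-7) = 13q - 7
  Rosa's payoff from Down: q·2 + (1−q)·1 = q + 1
  13q - 7 = q + 1  ⇒  12q = 8  ⇒  q = 2/3.

p = 6/19, q = 2/3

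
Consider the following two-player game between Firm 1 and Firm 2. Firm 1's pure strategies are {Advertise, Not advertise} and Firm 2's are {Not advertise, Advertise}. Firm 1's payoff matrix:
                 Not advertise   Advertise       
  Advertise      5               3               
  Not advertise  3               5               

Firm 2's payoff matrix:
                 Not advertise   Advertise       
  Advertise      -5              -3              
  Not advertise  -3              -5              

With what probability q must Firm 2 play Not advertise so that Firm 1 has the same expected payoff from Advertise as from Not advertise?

Set Firm 1's expected payoff from Advertise equal to that from Not advertise:
  Firm 1's payoff to Advertise: q·5 + (1−q)·3 = 2q + 3
  Firm 1's payoff to Not advertise: q·3 + (1−q)·5 = -2q + 5
  2q + 3 = -2q + 5  ⇒  4q = 2  ⇒  q = 1/2.

q = 1/2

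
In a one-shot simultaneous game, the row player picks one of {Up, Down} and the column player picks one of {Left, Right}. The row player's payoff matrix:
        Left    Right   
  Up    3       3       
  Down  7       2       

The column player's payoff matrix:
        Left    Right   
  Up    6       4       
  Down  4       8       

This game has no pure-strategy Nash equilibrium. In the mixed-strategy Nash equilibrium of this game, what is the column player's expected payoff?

Set the column player's expected payoff from Left equal to that from Right:
  the column player's expected payoff from Left: p·6 + (1−p)·4 = 2p + 4
  the column player's expected payoff from Right: p·4 + (1−p)·8 = -4p + 8
  2p + 4 = -4p + 8  ⇒  6p = 4  ⇒  p = 2/3.
At equilibrium the column player is indifferent across columns, so the column player's payoff equals the payoff from Left: (2/3)·6 + (1/3)·4 = 16/3.

16/3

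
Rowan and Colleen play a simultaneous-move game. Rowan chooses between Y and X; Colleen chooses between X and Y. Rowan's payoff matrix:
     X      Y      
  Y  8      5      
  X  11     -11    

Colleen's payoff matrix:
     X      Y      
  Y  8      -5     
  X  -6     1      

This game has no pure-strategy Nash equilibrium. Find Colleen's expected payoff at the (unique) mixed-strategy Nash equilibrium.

-11/10

For Colleen to be willing to mix, Colleen must be indifferent between X and Y, which pins down Rowan's mix.
  Colleen's payoff to X: p·8 + (1−p)·(-6) = 14p - 6
  Colleen's payoff to Y: p·(-5) + (1−p)·1 = -6p + 1
  14p - 6 = -6p + 1  ⇒  20p = 7  ⇒  p = 7/20.
At equilibrium Colleen is indifferent across columns, so Colleen's payoff equals the payoff from X: (7/20)·8 + (13/20)·(-6) = -11/10.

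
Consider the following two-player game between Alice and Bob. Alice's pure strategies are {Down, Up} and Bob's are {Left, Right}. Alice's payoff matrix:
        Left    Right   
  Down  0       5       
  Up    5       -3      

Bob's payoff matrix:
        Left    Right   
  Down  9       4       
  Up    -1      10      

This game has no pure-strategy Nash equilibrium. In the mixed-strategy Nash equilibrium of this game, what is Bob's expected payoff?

47/8

In a mixed equilibrium Bob is indifferent between Left and Right; this condition fixes p.
  Bob's payoff to Left: p·9 + (1−p)·(-1) = 10p - 1
  Bob's payoff to Right: p·4 + (1−p)·10 = -6p + 10
  10p - 1 = -6p + 10  ⇒  16p = 11  ⇒  p = 11/16.
At equilibrium Bob is indifferent across columns, so Bob's payoff equals the payoff from Left: (11/16)·9 + (5/16)·(-1) = 47/8.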